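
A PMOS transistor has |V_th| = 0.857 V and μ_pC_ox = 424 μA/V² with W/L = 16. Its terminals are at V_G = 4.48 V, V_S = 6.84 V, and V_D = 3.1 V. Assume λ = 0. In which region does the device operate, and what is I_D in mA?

Saturation; I_D = 7.66 mA

V_SG = V_S − V_G = 6.84 − 4.48 = 2.36 V; V_SD = V_S − V_D = 6.84 − 3.1 = 3.74 V.
k_p = μ_pC_ox · (W/L) = 6.784 mA/V².
V_ov = V_SG − |V_th| = 2.36 − 0.857 = 1.5 V.
Since V_SD = 3.74 V ≥ V_ov = 1.5 V, the device is in saturation.
I_D = ½ k_p V_ov² = 0.5 × 6.784 × 1.5² = 7.66 mA.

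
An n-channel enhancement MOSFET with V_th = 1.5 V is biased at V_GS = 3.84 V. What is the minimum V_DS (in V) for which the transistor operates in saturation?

The boundary between triode and saturation is V_DS = V_GS − V_th = V_ov.
V_ov = 3.84 − 1.5 = 2.34 V.

V_DS,sat = 2.34 V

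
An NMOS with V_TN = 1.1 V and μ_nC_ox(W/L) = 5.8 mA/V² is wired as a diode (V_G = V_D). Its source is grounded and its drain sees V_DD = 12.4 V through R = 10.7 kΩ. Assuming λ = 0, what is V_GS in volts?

With gate tied to drain, V_GS = V_DS ≥ V_GS − V_TN, so the device is in saturation.
KCL at the drain: ½ k_n (V_GS − V_TN)² = (V_DD − V_GS)/R.
Let x = V_GS − 1.1. Then 31 x² + x − 11.3 = 0, giving x = 0.588 V (positive root), so V_GS = 1.69 V.
I_D = (V_DD − V_GS)/R = (12.4 − 1.69) / 10.7 = 1 mA.

V_GS = 1.69 V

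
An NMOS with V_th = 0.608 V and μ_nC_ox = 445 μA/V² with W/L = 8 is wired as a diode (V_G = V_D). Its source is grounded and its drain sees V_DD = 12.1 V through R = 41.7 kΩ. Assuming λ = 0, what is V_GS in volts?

With gate tied to drain, V_GS = V_DS ≥ V_GS − V_th, so the device is in saturation.
k_n = μ_nC_ox · (W/L) = 3.56 mA/V².
KCL at the drain: ½ k_n (V_GS − V_th)² = (V_DD − V_GS)/R.
Let x = V_GS − 0.608. Then 74.2 x² + x − 11.49 = 0, giving x = 0.387 V (positive root), so V_GS = 0.995 V.
I_D = (V_DD − V_GS)/R = (12.1 − 0.995) / 41.7 = 0.266 mA.

V_GS = 0.995 V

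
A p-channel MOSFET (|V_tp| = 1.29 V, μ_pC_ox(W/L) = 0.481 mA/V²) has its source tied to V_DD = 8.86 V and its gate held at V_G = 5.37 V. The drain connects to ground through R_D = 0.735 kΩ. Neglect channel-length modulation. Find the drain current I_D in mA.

V_SG = V_DD − V_G = 8.86 − 5.37 = 3.49 V, so V_ov = 3.49 − 1.29 = 2.2 V.
Assume saturation: I_D = ½ k_p V_ov² = 0.5 × 0.481 × 2.2² = 1.16 mA, giving V_SD = V_DD − I_D R_D = 8.86 − 1.16 × 0.735 = 8 V.
V_SD = 8 V ≥ V_ov = 2.2 V, confirming saturation.

I_D = 1.16 mA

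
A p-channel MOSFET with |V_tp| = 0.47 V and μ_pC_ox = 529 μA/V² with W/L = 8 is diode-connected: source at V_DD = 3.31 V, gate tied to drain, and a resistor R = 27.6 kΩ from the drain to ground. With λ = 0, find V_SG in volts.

V_SG = 0.682 V

With gate tied to drain, V_SG = V_SD ≥ V_SG − |V_tp|, so the device is in saturation.
k_p = μ_pC_ox · (W/L) = 4.232 mA/V².
KCL at the drain: ½ k_p (V_SG − |V_tp|)² = (V_DD − V_SG)/R.
Let x = V_SG − 0.47. Then 58.4 x² + x − 2.84 = 0, giving x = 0.212 V (positive root), so V_SG = 0.682 V.
I_D = (V_DD − V_SG)/R = (3.31 − 0.682) / 27.6 = 0.0952 mA.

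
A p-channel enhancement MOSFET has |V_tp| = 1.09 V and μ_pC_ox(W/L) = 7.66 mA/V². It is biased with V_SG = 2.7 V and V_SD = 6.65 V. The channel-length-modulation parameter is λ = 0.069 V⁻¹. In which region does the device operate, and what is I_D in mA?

Saturation; I_D = 14.5 mA

V_ov = V_SG − |V_tp| = 2.7 − 1.09 = 1.61 V.
Since V_SD = 6.65 V ≥ V_ov = 1.61 V, the device is in saturation.
I_D = ½ k_p V_ov² (1 + λ V_SD) = 0.5 × 7.66 × 1.61² × (1 + 0.069 × 6.65) = 14.5 mA.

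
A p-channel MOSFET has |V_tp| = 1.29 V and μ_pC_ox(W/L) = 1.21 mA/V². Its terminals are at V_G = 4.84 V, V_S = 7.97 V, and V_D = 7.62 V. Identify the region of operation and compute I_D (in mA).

Triode; I_D = 0.705 mA

V_SG = V_S − V_G = 7.97 − 4.84 = 3.13 V; V_SD = V_S − V_D = 7.97 − 7.62 = 0.35 V.
V_ov = V_SG − |V_tp| = 3.13 − 1.29 = 1.84 V.
Since V_SD = 0.35 V < V_ov = 1.84 V, the device is in the triode region.
I_D = k_p [V_ov · V_SD − ½ V_SD²] = 1.21 × [1.84 × 0.35 − 0.5 × 0.35²] = 0.705 mA.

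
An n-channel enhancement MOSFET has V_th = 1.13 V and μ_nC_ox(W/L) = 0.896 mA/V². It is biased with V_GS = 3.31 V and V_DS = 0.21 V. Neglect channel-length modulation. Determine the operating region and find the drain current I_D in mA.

V_ov = V_GS − V_th = 3.31 − 1.13 = 2.18 V.
Since V_DS = 0.21 V < V_ov = 2.18 V, the device is in the triode region.
I_D = k_n [V_ov · V_DS − ½ V_DS²] = 0.896 × [2.18 × 0.21 − 0.5 × 0.21²] = 0.39 mA.

Triode; I_D = 0.390 mA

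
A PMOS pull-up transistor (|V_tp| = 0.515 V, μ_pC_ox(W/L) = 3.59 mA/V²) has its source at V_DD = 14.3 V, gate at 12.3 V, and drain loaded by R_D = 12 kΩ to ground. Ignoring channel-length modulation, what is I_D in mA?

I_D = 1.17 mA

V_SG = V_DD − V_G = 14.3 − 12.3 = 2 V, so V_ov = 2 − 0.515 = 1.48 V.
Assume saturation: I_D = ½ k_p V_ov² = 0.5 × 3.59 × 1.48² = 3.96 mA, giving V_SD = V_DD − I_D R_D = 14.3 − 3.96 × 12 = -33.2 V.
But -33.2 V < V_ov = 1.48 V, so the device is actually in triode.
In triode I_D = k_p[V_ov V_SD − ½ V_SD²] and I_D = (V_DD − V_SD)/R_D. Equating: 21.5 V_SD² − 64.97 V_SD + 14.3 = 0, giving V_SD = 0.239 V (the root below V_ov).
I_D = (14.3 − 0.239) / 12 = 1.17 mA.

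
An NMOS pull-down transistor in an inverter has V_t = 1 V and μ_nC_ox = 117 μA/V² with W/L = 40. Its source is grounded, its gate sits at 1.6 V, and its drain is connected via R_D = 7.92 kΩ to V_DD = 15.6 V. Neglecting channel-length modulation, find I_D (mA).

I_D = 0.842 mA

V_GS = V_G = 1.6 V, so V_ov = 1.6 − 1 = 0.6 V.
k_n = μ_nC_ox · (W/L) = 4.68 mA/V².
Assume saturation: I_D = ½ k_n V_ov² = 0.5 × 4.68 × 0.6² = 0.842 mA, giving V_DS = V_DD − I_D R_D = 15.6 − 0.842 × 7.92 = 8.93 V.
V_DS = 8.93 V ≥ V_ov = 0.6 V, confirming saturation.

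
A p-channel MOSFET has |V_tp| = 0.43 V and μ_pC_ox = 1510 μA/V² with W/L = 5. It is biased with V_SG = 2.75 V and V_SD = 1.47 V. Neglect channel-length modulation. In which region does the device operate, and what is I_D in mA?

Triode; I_D = 17.6 mA

k_p = μ_pC_ox · (W/L) = 7.55 mA/V².
V_ov = V_SG − |V_tp| = 2.75 − 0.43 = 2.32 V.
Since V_SD = 1.47 V < V_ov = 2.32 V, the device is in the triode region.
I_D = k_p [V_ov · V_SD − ½ V_SD²] = 7.55 × [2.32 × 1.47 − 0.5 × 1.47²] = 17.6 mA.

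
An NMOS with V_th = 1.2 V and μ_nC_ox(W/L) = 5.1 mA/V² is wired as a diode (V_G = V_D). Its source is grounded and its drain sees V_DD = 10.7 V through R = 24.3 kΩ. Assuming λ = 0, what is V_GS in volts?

V_GS = 1.58 V

With gate tied to drain, V_GS = V_DS ≥ V_GS − V_th, so the device is in saturation.
KCL at the drain: ½ k_n (V_GS − V_th)² = (V_DD − V_GS)/R.
Let x = V_GS − 1.2. Then 62 x² + x − 9.5 = 0, giving x = 0.384 V (positive root), so V_GS = 1.58 V.
I_D = (V_DD − V_GS)/R = (10.7 − 1.58) / 24.3 = 0.375 mA.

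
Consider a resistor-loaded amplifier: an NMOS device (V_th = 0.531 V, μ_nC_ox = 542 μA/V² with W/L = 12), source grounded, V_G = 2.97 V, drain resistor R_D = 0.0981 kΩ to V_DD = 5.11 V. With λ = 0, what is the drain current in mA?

V_GS = V_G = 2.97 V, so V_ov = 2.97 − 0.531 = 2.44 V.
k_n = μ_nC_ox · (W/L) = 6.504 mA/V².
Assume saturation: I_D = ½ k_n V_ov² = 0.5 × 6.504 × 2.44² = 19.3 mA, giving V_DS = V_DD − I_D R_D = 5.11 − 19.3 × 0.0981 = 3.21 V.
V_DS = 3.21 V ≥ V_ov = 2.44 V, confirming saturation.

I_D = 19.3 mA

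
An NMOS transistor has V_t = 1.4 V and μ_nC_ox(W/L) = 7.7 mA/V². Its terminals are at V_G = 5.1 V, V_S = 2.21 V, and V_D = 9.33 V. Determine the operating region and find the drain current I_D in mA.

Saturation; I_D = 8.55 mA

V_GS = V_G − V_S = 5.1 − 2.21 = 2.89 V; V_DS = V_D − V_S = 9.33 − 2.21 = 7.12 V.
V_ov = V_GS − V_t = 2.89 − 1.4 = 1.49 V.
Since V_DS = 7.12 V ≥ V_ov = 1.49 V, the device is in saturation.
I_D = ½ k_n V_ov² = 0.5 × 7.7 × 1.49² = 8.55 mA.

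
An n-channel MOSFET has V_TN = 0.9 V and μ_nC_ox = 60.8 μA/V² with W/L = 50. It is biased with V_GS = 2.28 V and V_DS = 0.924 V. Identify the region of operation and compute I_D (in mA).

Triode; I_D = 2.58 mA

k_n = μ_nC_ox · (W/L) = 3.04 mA/V².
V_ov = V_GS − V_TN = 2.28 − 0.9 = 1.38 V.
Since V_DS = 0.924 V < V_ov = 1.38 V, the device is in the triode region.
I_D = k_n [V_ov · V_DS − ½ V_DS²] = 3.04 × [1.38 × 0.924 − 0.5 × 0.924²] = 2.58 mA.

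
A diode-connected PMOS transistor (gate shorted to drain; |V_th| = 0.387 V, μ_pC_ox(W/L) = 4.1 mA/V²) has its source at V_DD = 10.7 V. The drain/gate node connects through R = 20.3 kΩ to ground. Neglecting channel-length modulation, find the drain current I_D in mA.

With gate tied to drain, V_SG = V_SD ≥ V_SG − |V_th|, so the device is in saturation.
KCL at the drain: ½ k_p (V_SG − |V_th|)² = (V_DD − V_SG)/R.
Let x = V_SG − 0.387. Then 41.6 x² + x − 10.31 = 0, giving x = 0.486 V (positive root), so V_SG = 0.873 V.
I_D = (V_DD − V_SG)/R = (10.7 − 0.873) / 20.3 = 0.484 mA.

I_D = 0.484 mA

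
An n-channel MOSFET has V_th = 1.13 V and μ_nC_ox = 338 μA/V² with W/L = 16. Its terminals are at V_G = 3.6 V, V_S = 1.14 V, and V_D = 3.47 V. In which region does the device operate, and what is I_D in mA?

Saturation; I_D = 4.78 mA

V_GS = V_G − V_S = 3.6 − 1.14 = 2.46 V; V_DS = V_D − V_S = 3.47 − 1.14 = 2.33 V.
k_n = μ_nC_ox · (W/L) = 5.408 mA/V².
V_ov = V_GS − V_th = 2.46 − 1.13 = 1.33 V.
Since V_DS = 2.33 V ≥ V_ov = 1.33 V, the device is in saturation.
I_D = ½ k_n V_ov² = 0.5 × 5.408 × 1.33² = 4.78 mA.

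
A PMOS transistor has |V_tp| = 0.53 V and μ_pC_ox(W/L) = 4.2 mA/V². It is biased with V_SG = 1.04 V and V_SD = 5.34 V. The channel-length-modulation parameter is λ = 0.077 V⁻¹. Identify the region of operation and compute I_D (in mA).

V_ov = V_SG − |V_tp| = 1.04 − 0.53 = 0.51 V.
Since V_SD = 5.34 V ≥ V_ov = 0.51 V, the device is in saturation.
I_D = ½ k_p V_ov² (1 + λ V_SD) = 0.5 × 4.2 × 0.51² × (1 + 0.077 × 5.34) = 0.771 mA.

Saturation; I_D = 0.771 mA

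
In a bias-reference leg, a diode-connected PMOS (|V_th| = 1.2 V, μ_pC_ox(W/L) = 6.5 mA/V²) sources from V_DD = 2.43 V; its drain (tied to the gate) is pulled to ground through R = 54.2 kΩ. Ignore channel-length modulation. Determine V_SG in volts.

With gate tied to drain, V_SG = V_SD ≥ V_SG − |V_th|, so the device is in saturation.
KCL at the drain: ½ k_p (V_SG − |V_th|)² = (V_DD − V_SG)/R.
Let x = V_SG − 1.2. Then 176 x² + x − 1.23 = 0, giving x = 0.0808 V (positive root), so V_SG = 1.28 V.
I_D = (V_DD − V_SG)/R = (2.43 − 1.28) / 54.2 = 0.0212 mA.

V_SG = 1.28 V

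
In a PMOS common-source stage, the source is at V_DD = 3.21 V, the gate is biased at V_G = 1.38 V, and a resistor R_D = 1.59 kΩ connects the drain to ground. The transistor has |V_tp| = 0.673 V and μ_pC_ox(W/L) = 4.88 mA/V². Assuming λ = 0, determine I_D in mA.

V_SG = V_DD − V_G = 3.21 − 1.38 = 1.83 V, so V_ov = 1.83 − 0.673 = 1.16 V.
Assume saturation: I_D = ½ k_p V_ov² = 0.5 × 4.88 × 1.16² = 3.27 mA, giving V_SD = V_DD − I_D R_D = 3.21 − 3.27 × 1.59 = -1.98 V.
But -1.98 V < V_ov = 1.16 V, so the device is actually in triode.
In triode I_D = k_p[V_ov V_SD − ½ V_SD²] and I_D = (V_DD − V_SD)/R_D. Equating: 3.88 V_SD² − 9.977 V_SD + 3.21 = 0, giving V_SD = 0.377 V (the root below V_ov).
I_D = (3.21 − 0.377) / 1.59 = 1.78 mA.

I_D = 1.78 mA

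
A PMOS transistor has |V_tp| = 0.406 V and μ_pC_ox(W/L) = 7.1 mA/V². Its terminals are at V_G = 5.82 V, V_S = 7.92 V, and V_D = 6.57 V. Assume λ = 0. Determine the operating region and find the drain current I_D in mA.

Triode; I_D = 9.77 mA

V_SG = V_S − V_G = 7.92 − 5.82 = 2.1 V; V_SD = V_S − V_D = 7.92 − 6.57 = 1.35 V.
V_ov = V_SG − |V_tp| = 2.1 − 0.406 = 1.69 V.
Since V_SD = 1.35 V < V_ov = 1.69 V, the device is in the triode region.
I_D = k_p [V_ov · V_SD − ½ V_SD²] = 7.1 × [1.69 × 1.35 − 0.5 × 1.35²] = 9.77 mA.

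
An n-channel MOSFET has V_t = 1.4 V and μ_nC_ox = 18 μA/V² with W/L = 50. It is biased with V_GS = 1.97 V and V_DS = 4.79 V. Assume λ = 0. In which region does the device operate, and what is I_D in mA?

Saturation; I_D = 0.146 mA

k_n = μ_nC_ox · (W/L) = 0.9 mA/V².
V_ov = V_GS − V_t = 1.97 − 1.4 = 0.57 V.
Since V_DS = 4.79 V ≥ V_ov = 0.57 V, the device is in saturation.
I_D = ½ k_n V_ov² = 0.5 × 0.9 × 0.57² = 0.146 mA.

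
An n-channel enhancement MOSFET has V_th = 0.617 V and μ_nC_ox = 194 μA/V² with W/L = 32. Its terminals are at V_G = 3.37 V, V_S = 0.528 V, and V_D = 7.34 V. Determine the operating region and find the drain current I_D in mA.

Saturation; I_D = 15.4 mA

V_GS = V_G − V_S = 3.37 − 0.528 = 2.84 V; V_DS = V_D − V_S = 7.34 − 0.528 = 6.81 V.
k_n = μ_nC_ox · (W/L) = 6.208 mA/V².
V_ov = V_GS − V_th = 2.84 − 0.617 = 2.23 V.
Since V_DS = 6.81 V ≥ V_ov = 2.23 V, the device is in saturation.
I_D = ½ k_n V_ov² = 0.5 × 6.208 × 2.23² = 15.4 mA.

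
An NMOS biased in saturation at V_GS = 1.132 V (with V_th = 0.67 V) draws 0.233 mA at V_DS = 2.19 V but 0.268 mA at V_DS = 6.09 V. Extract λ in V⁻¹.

With V_GS fixed, I_D ∝ (1 + λ V_DS) in saturation, so I_D2/I_D1 = (1 + λ V_DS2)/(1 + λ V_DS1).
0.268/0.233 = 1.15 = (1 + 6.09 λ)/(1 + 2.19 λ).
Solving: λ (I_D1 V_DS2 − I_D2 V_DS1) = I_D2 − I_D1, so λ = (0.268 − 0.233) / (0.233 × 6.09 − 0.268 × 2.19) = 0.035 / 0.832 = 0.0421 V⁻¹.

λ = 0.0421 V⁻¹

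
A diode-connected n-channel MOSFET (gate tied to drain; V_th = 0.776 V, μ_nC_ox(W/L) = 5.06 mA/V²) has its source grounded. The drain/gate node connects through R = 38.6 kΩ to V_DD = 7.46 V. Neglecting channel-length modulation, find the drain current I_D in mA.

With gate tied to drain, V_GS = V_DS ≥ V_GS − V_th, so the device is in saturation.
KCL at the drain: ½ k_n (V_GS − V_th)² = (V_DD − V_GS)/R.
Let x = V_GS − 0.776. Then 97.7 x² + x − 6.684 = 0, giving x = 0.257 V (positive root), so V_GS = 1.03 V.
I_D = (V_DD − V_GS)/R = (7.46 − 1.03) / 38.6 = 0.167 mA.

I_D = 0.167 mA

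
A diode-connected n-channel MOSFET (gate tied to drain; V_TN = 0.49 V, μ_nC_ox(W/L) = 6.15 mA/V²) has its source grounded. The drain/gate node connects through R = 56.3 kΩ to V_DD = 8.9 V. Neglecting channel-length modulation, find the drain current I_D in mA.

I_D = 0.146 mA

With gate tied to drain, V_GS = V_DS ≥ V_GS − V_TN, so the device is in saturation.
KCL at the drain: ½ k_n (V_GS − V_TN)² = (V_DD − V_GS)/R.
Let x = V_GS − 0.49. Then 173 x² + x − 8.41 = 0, giving x = 0.218 V (positive root), so V_GS = 0.708 V.
I_D = (V_DD − V_GS)/R = (8.9 − 0.708) / 56.3 = 0.146 mA.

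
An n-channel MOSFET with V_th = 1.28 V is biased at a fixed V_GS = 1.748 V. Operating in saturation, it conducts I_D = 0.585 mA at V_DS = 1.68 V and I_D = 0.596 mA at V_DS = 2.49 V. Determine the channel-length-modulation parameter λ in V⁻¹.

λ = 0.0242 V⁻¹

With V_GS fixed, I_D ∝ (1 + λ V_DS) in saturation, so I_D2/I_D1 = (1 + λ V_DS2)/(1 + λ V_DS1).
0.596/0.585 = 1.019 = (1 + 2.49 λ)/(1 + 1.68 λ).
Solving: λ (I_D1 V_DS2 − I_D2 V_DS1) = I_D2 − I_D1, so λ = (0.596 − 0.585) / (0.585 × 2.49 − 0.596 × 1.68) = 0.011 / 0.455 = 0.0242 V⁻¹.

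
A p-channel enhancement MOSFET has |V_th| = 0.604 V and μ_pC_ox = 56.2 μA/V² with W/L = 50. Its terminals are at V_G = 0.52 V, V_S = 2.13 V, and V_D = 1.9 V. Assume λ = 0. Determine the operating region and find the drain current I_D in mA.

Triode; I_D = 0.576 mA

V_SG = V_S − V_G = 2.13 − 0.52 = 1.61 V; V_SD = V_S − V_D = 2.13 − 1.9 = 0.23 V.
k_p = μ_pC_ox · (W/L) = 2.81 mA/V².
V_ov = V_SG − |V_th| = 1.61 − 0.604 = 1.01 V.
Since V_SD = 0.23 V < V_ov = 1.01 V, the device is in the triode region.
I_D = k_p [V_ov · V_SD − ½ V_SD²] = 2.81 × [1.01 × 0.23 − 0.5 × 0.23²] = 0.576 mA.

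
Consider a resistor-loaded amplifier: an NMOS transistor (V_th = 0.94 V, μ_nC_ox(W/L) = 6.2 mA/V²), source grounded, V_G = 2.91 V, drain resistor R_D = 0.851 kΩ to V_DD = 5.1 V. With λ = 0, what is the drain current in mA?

I_D = 5.40 mA

V_GS = V_G = 2.91 V, so V_ov = 2.91 − 0.94 = 1.97 V.
Assume saturation: I_D = ½ k_n V_ov² = 0.5 × 6.2 × 1.97² = 12 mA, giving V_DS = V_DD − I_D R_D = 5.1 − 12 × 0.851 = -5.14 V.
But -5.14 V < V_ov = 1.97 V, so the device is actually in triode.
In triode I_D = k_n[V_ov V_DS − ½ V_DS²] and I_D = (V_DD − V_DS)/R_D. Equating: 2.64 V_DS² − 11.39 V_DS + 5.1 = 0, giving V_DS = 0.507 V (the root below V_ov).
I_D = (5.1 − 0.507) / 0.851 = 5.4 mA.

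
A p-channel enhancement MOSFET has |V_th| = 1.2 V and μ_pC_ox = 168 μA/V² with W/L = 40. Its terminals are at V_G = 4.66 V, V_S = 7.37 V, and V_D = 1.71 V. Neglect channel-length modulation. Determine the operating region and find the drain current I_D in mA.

V_SG = V_S − V_G = 7.37 − 4.66 = 2.71 V; V_SD = V_S − V_D = 7.37 − 1.71 = 5.66 V.
k_p = μ_pC_ox · (W/L) = 6.72 mA/V².
V_ov = V_SG − |V_th| = 2.71 − 1.2 = 1.51 V.
Since V_SD = 5.66 V ≥ V_ov = 1.51 V, the device is in saturation.
I_D = ½ k_p V_ov² = 0.5 × 6.72 × 1.51² = 7.66 mA.

Saturation; I_D = 7.66 mA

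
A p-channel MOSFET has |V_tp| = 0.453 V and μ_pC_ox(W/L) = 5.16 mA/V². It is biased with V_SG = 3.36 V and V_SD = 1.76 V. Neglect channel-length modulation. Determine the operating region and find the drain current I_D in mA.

V_ov = V_SG − |V_tp| = 3.36 − 0.453 = 2.91 V.
Since V_SD = 1.76 V < V_ov = 2.91 V, the device is in the triode region.
I_D = k_p [V_ov · V_SD − ½ V_SD²] = 5.16 × [2.91 × 1.76 − 0.5 × 1.76²] = 18.4 mA.

Triode; I_D = 18.4 mA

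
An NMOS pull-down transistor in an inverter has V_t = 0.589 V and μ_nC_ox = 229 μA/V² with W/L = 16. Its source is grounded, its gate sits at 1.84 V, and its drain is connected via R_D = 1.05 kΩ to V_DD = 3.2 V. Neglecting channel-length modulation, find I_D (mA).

I_D = 2.36 mA

V_GS = V_G = 1.84 V, so V_ov = 1.84 − 0.589 = 1.25 V.
k_n = μ_nC_ox · (W/L) = 3.664 mA/V².
Assume saturation: I_D = ½ k_n V_ov² = 0.5 × 3.664 × 1.25² = 2.87 mA, giving V_DS = V_DD − I_D R_D = 3.2 − 2.87 × 1.05 = 0.19 V.
But 0.19 V < V_ov = 1.25 V, so the device is actually in triode.
In triode I_D = k_n[V_ov V_DS − ½ V_DS²] and I_D = (V_DD − V_DS)/R_D. Equating: 1.92 V_DS² − 5.813 V_DS + 3.2 = 0, giving V_DS = 0.724 V (the root below V_ov).
I_D = (3.2 − 0.724) / 1.05 = 2.36 mA.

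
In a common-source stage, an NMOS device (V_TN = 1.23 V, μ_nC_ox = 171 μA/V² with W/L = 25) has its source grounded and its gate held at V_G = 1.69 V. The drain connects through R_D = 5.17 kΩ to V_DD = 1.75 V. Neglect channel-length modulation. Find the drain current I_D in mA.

I_D = 0.301 mA

V_GS = V_G = 1.69 V, so V_ov = 1.69 − 1.23 = 0.46 V.
k_n = μ_nC_ox · (W/L) = 4.275 mA/V².
Assume saturation: I_D = ½ k_n V_ov² = 0.5 × 4.275 × 0.46² = 0.452 mA, giving V_DS = V_DD − I_D R_D = 1.75 − 0.452 × 5.17 = -0.588 V.
But -0.588 V < V_ov = 0.46 V, so the device is actually in triode.
In triode I_D = k_n[V_ov V_DS − ½ V_DS²] and I_D = (V_DD − V_DS)/R_D. Equating: 11.1 V_DS² − 11.17 V_DS + 1.75 = 0, giving V_DS = 0.194 V (the root below V_ov).
I_D = (1.75 − 0.194) / 5.17 = 0.301 mA.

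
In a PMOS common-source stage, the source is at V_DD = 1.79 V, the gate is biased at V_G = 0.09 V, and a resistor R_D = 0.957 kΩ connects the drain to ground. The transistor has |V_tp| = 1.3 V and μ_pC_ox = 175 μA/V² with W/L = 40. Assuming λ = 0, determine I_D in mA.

V_SG = V_DD − V_G = 1.79 − 0.09 = 1.7 V, so V_ov = 1.7 − 1.3 = 0.4 V.
k_p = μ_pC_ox · (W/L) = 7 mA/V².
Assume saturation: I_D = ½ k_p V_ov² = 0.5 × 7 × 0.4² = 0.56 mA, giving V_SD = V_DD − I_D R_D = 1.79 − 0.56 × 0.957 = 1.25 V.
V_SD = 1.25 V ≥ V_ov = 0.4 V, confirming saturation.

I_D = 0.560 mA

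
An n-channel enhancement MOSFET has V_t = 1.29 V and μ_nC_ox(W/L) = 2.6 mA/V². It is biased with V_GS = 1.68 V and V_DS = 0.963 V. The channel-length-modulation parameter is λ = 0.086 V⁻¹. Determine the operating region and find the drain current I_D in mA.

V_ov = V_GS − V_t = 1.68 − 1.29 = 0.39 V.
Since V_DS = 0.963 V ≥ V_ov = 0.39 V, the device is in saturation.
I_D = ½ k_n V_ov² (1 + λ V_DS) = 0.5 × 2.6 × 0.39² × (1 + 0.086 × 0.963) = 0.214 mA.

Saturation; I_D = 0.214 mA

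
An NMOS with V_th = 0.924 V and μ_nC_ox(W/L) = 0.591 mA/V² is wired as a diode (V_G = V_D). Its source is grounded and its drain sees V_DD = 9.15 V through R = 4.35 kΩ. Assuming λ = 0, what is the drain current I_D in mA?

With gate tied to drain, V_GS = V_DS ≥ V_GS − V_th, so the device is in saturation.
KCL at the drain: ½ k_n (V_GS − V_th)² = (V_DD − V_GS)/R.
Let x = V_GS − 0.924. Then 1.29 x² + x − 8.226 = 0, giving x = 2.17 V (positive root), so V_GS = 3.09 V.
I_D = (V_DD − V_GS)/R = (9.15 − 3.09) / 4.35 = 1.39 mA.

I_D = 1.39 mA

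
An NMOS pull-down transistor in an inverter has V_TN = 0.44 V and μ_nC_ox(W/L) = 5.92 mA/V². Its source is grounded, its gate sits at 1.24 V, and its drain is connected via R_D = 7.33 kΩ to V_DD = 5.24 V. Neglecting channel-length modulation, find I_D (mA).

I_D = 0.693 mA

V_GS = V_G = 1.24 V, so V_ov = 1.24 − 0.44 = 0.8 V.
Assume saturation: I_D = ½ k_n V_ov² = 0.5 × 5.92 × 0.8² = 1.89 mA, giving V_DS = V_DD − I_D R_D = 5.24 − 1.89 × 7.33 = -8.65 V.
But -8.65 V < V_ov = 0.8 V, so the device is actually in triode.
In triode I_D = k_n[V_ov V_DS − ½ V_DS²] and I_D = (V_DD − V_DS)/R_D. Equating: 21.7 V_DS² − 35.71 V_DS + 5.24 = 0, giving V_DS = 0.163 V (the root below V_ov).
I_D = (5.24 − 0.163) / 7.33 = 0.693 mA.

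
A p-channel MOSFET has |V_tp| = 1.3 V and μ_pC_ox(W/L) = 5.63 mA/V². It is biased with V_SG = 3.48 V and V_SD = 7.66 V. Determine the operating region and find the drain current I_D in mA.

Saturation; I_D = 13.4 mA

V_ov = V_SG − |V_tp| = 3.48 − 1.3 = 2.18 V.
Since V_SD = 7.66 V ≥ V_ov = 2.18 V, the device is in saturation.
I_D = ½ k_p V_ov² = 0.5 × 5.63 × 2.18² = 13.4 mA.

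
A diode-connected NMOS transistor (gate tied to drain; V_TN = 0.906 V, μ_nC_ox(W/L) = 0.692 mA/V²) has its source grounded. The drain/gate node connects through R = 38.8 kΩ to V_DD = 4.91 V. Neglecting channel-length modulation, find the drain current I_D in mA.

I_D = 0.0900 mA

With gate tied to drain, V_GS = V_DS ≥ V_GS − V_TN, so the device is in saturation.
KCL at the drain: ½ k_n (V_GS − V_TN)² = (V_DD − V_GS)/R.
Let x = V_GS − 0.906. Then 13.4 x² + x − 4.004 = 0, giving x = 0.51 V (positive root), so V_GS = 1.42 V.
I_D = (V_DD − V_GS)/R = (4.91 − 1.42) / 38.8 = 0.09 mA.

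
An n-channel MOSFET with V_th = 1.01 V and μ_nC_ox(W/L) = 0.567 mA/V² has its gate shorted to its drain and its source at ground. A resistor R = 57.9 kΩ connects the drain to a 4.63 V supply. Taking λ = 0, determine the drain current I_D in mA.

I_D = 0.0549 mA

With gate tied to drain, V_GS = V_DS ≥ V_GS − V_th, so the device is in saturation.
KCL at the drain: ½ k_n (V_GS − V_th)² = (V_DD − V_GS)/R.
Let x = V_GS − 1.01. Then 16.4 x² + x − 3.62 = 0, giving x = 0.44 V (positive root), so V_GS = 1.45 V.
I_D = (V_DD − V_GS)/R = (4.63 − 1.45) / 57.9 = 0.0549 mA.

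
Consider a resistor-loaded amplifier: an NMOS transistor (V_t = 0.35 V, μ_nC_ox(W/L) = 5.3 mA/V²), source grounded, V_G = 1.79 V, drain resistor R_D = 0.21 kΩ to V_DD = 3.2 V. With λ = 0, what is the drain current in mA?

I_D = 5.50 mA

V_GS = V_G = 1.79 V, so V_ov = 1.79 − 0.35 = 1.44 V.
Assume saturation: I_D = ½ k_n V_ov² = 0.5 × 5.3 × 1.44² = 5.5 mA, giving V_DS = V_DD − I_D R_D = 3.2 − 5.5 × 0.21 = 2.05 V.
V_DS = 2.05 V ≥ V_ov = 1.44 V, confirming saturation.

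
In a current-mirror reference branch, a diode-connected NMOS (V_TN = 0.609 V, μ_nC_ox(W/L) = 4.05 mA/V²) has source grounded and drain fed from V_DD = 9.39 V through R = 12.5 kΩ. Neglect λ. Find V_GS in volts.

V_GS = 1.18 V

With gate tied to drain, V_GS = V_DS ≥ V_GS − V_TN, so the device is in saturation.
KCL at the drain: ½ k_n (V_GS − V_TN)² = (V_DD − V_GS)/R.
Let x = V_GS − 0.609. Then 25.3 x² + x − 8.781 = 0, giving x = 0.57 V (positive root), so V_GS = 1.18 V.
I_D = (V_DD − V_GS)/R = (9.39 − 1.18) / 12.5 = 0.657 mA.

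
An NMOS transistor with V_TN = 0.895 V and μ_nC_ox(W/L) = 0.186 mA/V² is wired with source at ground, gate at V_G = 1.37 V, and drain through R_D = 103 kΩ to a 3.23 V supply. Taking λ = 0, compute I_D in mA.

V_GS = V_G = 1.37 V, so V_ov = 1.37 − 0.895 = 0.475 V.
Assume saturation: I_D = ½ k_n V_ov² = 0.5 × 0.186 × 0.475² = 0.021 mA, giving V_DS = V_DD − I_D R_D = 3.23 − 0.021 × 103 = 1.07 V.
V_DS = 1.07 V ≥ V_ov = 0.475 V, confirming saturation.

I_D = 0.0210 mA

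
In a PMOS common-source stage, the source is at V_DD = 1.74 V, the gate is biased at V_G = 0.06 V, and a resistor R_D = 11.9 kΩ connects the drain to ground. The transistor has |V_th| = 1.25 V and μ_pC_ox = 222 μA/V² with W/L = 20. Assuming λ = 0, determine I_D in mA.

I_D = 0.139 mA

V_SG = V_DD − V_G = 1.74 − 0.06 = 1.68 V, so V_ov = 1.68 − 1.25 = 0.43 V.
k_p = μ_pC_ox · (W/L) = 4.44 mA/V².
Assume saturation: I_D = ½ k_p V_ov² = 0.5 × 4.44 × 0.43² = 0.41 mA, giving V_SD = V_DD − I_D R_D = 1.74 − 0.41 × 11.9 = -3.14 V.
But -3.14 V < V_ov = 0.43 V, so the device is actually in triode.
In triode I_D = k_p[V_ov V_SD − ½ V_SD²] and I_D = (V_DD − V_SD)/R_D. Equating: 26.4 V_SD² − 23.72 V_SD + 1.74 = 0, giving V_SD = 0.0806 V (the root below V_ov).
I_D = (1.74 − 0.0806) / 11.9 = 0.139 mA.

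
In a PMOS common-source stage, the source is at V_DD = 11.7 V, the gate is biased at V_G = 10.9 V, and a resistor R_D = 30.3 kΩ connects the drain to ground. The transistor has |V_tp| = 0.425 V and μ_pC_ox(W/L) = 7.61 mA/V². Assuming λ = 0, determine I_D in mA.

V_SG = V_DD − V_G = 11.7 − 10.9 = 0.8 V, so V_ov = 0.8 − 0.425 = 0.375 V.
Assume saturation: I_D = ½ k_p V_ov² = 0.5 × 7.61 × 0.375² = 0.535 mA, giving V_SD = V_DD − I_D R_D = 11.7 − 0.535 × 30.3 = -4.51 V.
But -4.51 V < V_ov = 0.375 V, so the device is actually in triode.
In triode I_D = k_p[V_ov V_SD − ½ V_SD²] and I_D = (V_DD − V_SD)/R_D. Equating: 115 V_SD² − 87.47 V_SD + 11.7 = 0, giving V_SD = 0.173 V (the root below V_ov).
I_D = (11.7 − 0.173) / 30.3 = 0.38 mA.

I_D = 0.380 mA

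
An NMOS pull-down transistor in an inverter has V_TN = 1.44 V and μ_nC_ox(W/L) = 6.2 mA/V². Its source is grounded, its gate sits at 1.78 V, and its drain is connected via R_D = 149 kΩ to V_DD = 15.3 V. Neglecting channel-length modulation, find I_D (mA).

V_GS = V_G = 1.78 V, so V_ov = 1.78 − 1.44 = 0.34 V.
Assume saturation: I_D = ½ k_n V_ov² = 0.5 × 6.2 × 0.34² = 0.358 mA, giving V_DS = V_DD − I_D R_D = 15.3 − 0.358 × 149 = -38.1 V.
But -38.1 V < V_ov = 0.34 V, so the device is actually in triode.
In triode I_D = k_n[V_ov V_DS − ½ V_DS²] and I_D = (V_DD − V_DS)/R_D. Equating: 462 V_DS² − 315.1 V_DS + 15.3 = 0, giving V_DS = 0.0526 V (the root below V_ov).
I_D = (15.3 − 0.0526) / 149 = 0.102 mA.

I_D = 0.102 mA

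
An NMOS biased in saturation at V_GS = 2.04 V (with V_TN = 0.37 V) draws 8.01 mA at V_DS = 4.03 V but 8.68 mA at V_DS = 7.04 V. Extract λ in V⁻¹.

With V_GS fixed, I_D ∝ (1 + λ V_DS) in saturation, so I_D2/I_D1 = (1 + λ V_DS2)/(1 + λ V_DS1).
8.68/8.01 = 1.084 = (1 + 7.04 λ)/(1 + 4.03 λ).
Solving: λ (I_D1 V_DS2 − I_D2 V_DS1) = I_D2 − I_D1, so λ = (8.68 − 8.01) / (8.01 × 7.04 − 8.68 × 4.03) = 0.67 / 21.4 = 0.0313 V⁻¹.

λ = 0.0313 V⁻¹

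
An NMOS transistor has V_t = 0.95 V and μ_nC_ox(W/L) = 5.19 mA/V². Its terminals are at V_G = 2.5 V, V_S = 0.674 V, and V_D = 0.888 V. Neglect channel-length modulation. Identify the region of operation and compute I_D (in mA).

V_GS = V_G − V_S = 2.5 − 0.674 = 1.83 V; V_DS = V_D − V_S = 0.888 − 0.674 = 0.214 V.
V_ov = V_GS − V_t = 1.83 − 0.95 = 0.876 V.
Since V_DS = 0.214 V < V_ov = 0.876 V, the device is in the triode region.
I_D = k_n [V_ov · V_DS − ½ V_DS²] = 5.19 × [0.876 × 0.214 − 0.5 × 0.214²] = 0.854 mA.

Triode; I_D = 0.854 mA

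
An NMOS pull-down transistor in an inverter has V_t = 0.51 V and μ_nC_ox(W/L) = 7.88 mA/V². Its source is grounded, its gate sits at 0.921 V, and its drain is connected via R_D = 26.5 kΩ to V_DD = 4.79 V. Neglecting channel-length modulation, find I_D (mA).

V_GS = V_G = 0.921 V, so V_ov = 0.921 − 0.51 = 0.411 V.
Assume saturation: I_D = ½ k_n V_ov² = 0.5 × 7.88 × 0.411² = 0.666 mA, giving V_DS = V_DD − I_D R_D = 4.79 − 0.666 × 26.5 = -12.8 V.
But -12.8 V < V_ov = 0.411 V, so the device is actually in triode.
In triode I_D = k_n[V_ov V_DS − ½ V_DS²] and I_D = (V_DD − V_DS)/R_D. Equating: 104 V_DS² − 86.83 V_DS + 4.79 = 0, giving V_DS = 0.0594 V (the root below V_ov).
I_D = (4.79 − 0.0594) / 26.5 = 0.179 mA.

I_D = 0.179 mA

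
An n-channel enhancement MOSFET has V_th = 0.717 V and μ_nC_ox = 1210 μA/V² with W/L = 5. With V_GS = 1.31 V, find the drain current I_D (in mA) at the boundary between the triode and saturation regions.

I_D = 1.06 mA

At the boundary V_DS = V_ov = V_GS − V_th = 1.31 − 0.717 = 0.593 V.
k_n = μ_nC_ox · (W/L) = 6.05 mA/V².
I_D = ½ k_n V_ov² = 0.5 × 6.05 × 0.593² = 1.06 mA.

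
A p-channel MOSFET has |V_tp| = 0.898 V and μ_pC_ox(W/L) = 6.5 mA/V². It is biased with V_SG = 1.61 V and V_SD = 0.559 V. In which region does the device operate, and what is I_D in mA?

V_ov = V_SG − |V_tp| = 1.61 − 0.898 = 0.712 V.
Since V_SD = 0.559 V < V_ov = 0.712 V, the device is in the triode region.
I_D = k_p [V_ov · V_SD − ½ V_SD²] = 6.5 × [0.712 × 0.559 − 0.5 × 0.559²] = 1.57 mA.

Triode; I_D = 1.57 mA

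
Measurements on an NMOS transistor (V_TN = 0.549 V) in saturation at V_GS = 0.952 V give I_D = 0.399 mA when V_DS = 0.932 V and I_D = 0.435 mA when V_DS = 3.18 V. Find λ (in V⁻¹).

With V_GS fixed, I_D ∝ (1 + λ V_DS) in saturation, so I_D2/I_D1 = (1 + λ V_DS2)/(1 + λ V_DS1).
0.435/0.399 = 1.09 = (1 + 3.18 λ)/(1 + 0.932 λ).
Solving: λ (I_D1 V_DS2 − I_D2 V_DS1) = I_D2 − I_D1, so λ = (0.435 − 0.399) / (0.399 × 3.18 − 0.435 × 0.932) = 0.036 / 0.863 = 0.0417 V⁻¹.

λ = 0.0417 V⁻¹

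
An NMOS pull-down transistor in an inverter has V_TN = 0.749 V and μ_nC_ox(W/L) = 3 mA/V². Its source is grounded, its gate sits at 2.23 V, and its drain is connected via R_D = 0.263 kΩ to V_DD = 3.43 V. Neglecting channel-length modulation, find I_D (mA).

I_D = 3.29 mA

V_GS = V_G = 2.23 V, so V_ov = 2.23 − 0.749 = 1.48 V.
Assume saturation: I_D = ½ k_n V_ov² = 0.5 × 3 × 1.48² = 3.29 mA, giving V_DS = V_DD − I_D R_D = 3.43 − 3.29 × 0.263 = 2.56 V.
V_DS = 2.56 V ≥ V_ov = 1.48 V, confirming saturation.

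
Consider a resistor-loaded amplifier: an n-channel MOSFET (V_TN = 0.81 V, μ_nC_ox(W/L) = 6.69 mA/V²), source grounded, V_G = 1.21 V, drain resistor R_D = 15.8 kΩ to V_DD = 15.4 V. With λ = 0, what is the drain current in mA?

V_GS = V_G = 1.21 V, so V_ov = 1.21 − 0.81 = 0.4 V.
Assume saturation: I_D = ½ k_n V_ov² = 0.5 × 6.69 × 0.4² = 0.535 mA, giving V_DS = V_DD − I_D R_D = 15.4 − 0.535 × 15.8 = 6.94 V.
V_DS = 6.94 V ≥ V_ov = 0.4 V, confirming saturation.

I_D = 0.535 mA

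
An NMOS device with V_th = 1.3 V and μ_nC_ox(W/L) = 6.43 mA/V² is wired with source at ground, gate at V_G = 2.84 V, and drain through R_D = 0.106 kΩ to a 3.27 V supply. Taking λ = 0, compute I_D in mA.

I_D = 7.62 mA

V_GS = V_G = 2.84 V, so V_ov = 2.84 − 1.3 = 1.54 V.
Assume saturation: I_D = ½ k_n V_ov² = 0.5 × 6.43 × 1.54² = 7.62 mA, giving V_DS = V_DD − I_D R_D = 3.27 − 7.62 × 0.106 = 2.46 V.
V_DS = 2.46 V ≥ V_ov = 1.54 V, confirming saturation.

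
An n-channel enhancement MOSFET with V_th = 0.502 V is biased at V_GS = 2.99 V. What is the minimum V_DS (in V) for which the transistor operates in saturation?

The boundary between triode and saturation is V_DS = V_GS − V_th = V_ov.
V_ov = 2.99 − 0.502 = 2.49 V.

V_DS,sat = 2.49 V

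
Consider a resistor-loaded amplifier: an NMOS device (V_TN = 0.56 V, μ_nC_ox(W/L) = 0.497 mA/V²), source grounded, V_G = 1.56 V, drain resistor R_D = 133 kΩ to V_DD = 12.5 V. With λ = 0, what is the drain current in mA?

V_GS = V_G = 1.56 V, so V_ov = 1.56 − 0.56 = 1 V.
Assume saturation: I_D = ½ k_n V_ov² = 0.5 × 0.497 × 1² = 0.248 mA, giving V_DS = V_DD − I_D R_D = 12.5 − 0.248 × 133 = -20.6 V.
But -20.6 V < V_ov = 1 V, so the device is actually in triode.
In triode I_D = k_n[V_ov V_DS − ½ V_DS²] and I_D = (V_DD − V_DS)/R_D. Equating: 33.1 V_DS² − 67.1 V_DS + 12.5 = 0, giving V_DS = 0.207 V (the root below V_ov).
I_D = (12.5 − 0.207) / 133 = 0.0924 mA.

I_D = 0.0924 mA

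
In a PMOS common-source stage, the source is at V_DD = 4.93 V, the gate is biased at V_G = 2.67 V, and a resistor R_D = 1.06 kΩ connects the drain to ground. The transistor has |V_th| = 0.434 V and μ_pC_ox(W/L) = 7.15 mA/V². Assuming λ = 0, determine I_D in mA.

V_SG = V_DD − V_G = 4.93 − 2.67 = 2.26 V, so V_ov = 2.26 − 0.434 = 1.83 V.
Assume saturation: I_D = ½ k_p V_ov² = 0.5 × 7.15 × 1.83² = 11.9 mA, giving V_SD = V_DD − I_D R_D = 4.93 − 11.9 × 1.06 = -7.71 V.
But -7.71 V < V_ov = 1.83 V, so the device is actually in triode.
In triode I_D = k_p[V_ov V_SD − ½ V_SD²] and I_D = (V_DD − V_SD)/R_D. Equating: 3.79 V_SD² − 14.84 V_SD + 4.93 = 0, giving V_SD = 0.367 V (the root below V_ov).
I_D = (4.93 − 0.367) / 1.06 = 4.31 mA.

I_D = 4.31 mA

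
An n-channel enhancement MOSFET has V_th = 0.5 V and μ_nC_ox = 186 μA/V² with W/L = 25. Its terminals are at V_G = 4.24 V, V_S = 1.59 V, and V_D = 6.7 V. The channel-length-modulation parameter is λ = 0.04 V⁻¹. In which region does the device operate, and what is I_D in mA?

Saturation; I_D = 12.9 mA

V_GS = V_G − V_S = 4.24 − 1.59 = 2.65 V; V_DS = V_D − V_S = 6.7 − 1.59 = 5.11 V.
k_n = μ_nC_ox · (W/L) = 4.65 mA/V².
V_ov = V_GS − V_th = 2.65 − 0.5 = 2.15 V.
Since V_DS = 5.11 V ≥ V_ov = 2.15 V, the device is in saturation.
I_D = ½ k_n V_ov² (1 + λ V_DS) = 0.5 × 4.65 × 2.15² × (1 + 0.04 × 5.11) = 12.9 mA.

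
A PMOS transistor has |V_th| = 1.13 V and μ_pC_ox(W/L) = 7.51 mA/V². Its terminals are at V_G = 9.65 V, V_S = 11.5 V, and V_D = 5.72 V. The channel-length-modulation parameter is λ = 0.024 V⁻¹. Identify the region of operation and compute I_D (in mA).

Saturation; I_D = 2.22 mA

V_SG = V_S − V_G = 11.5 − 9.65 = 1.85 V; V_SD = V_S − V_D = 11.5 − 5.72 = 5.78 V.
V_ov = V_SG − |V_th| = 1.85 − 1.13 = 0.72 V.
Since V_SD = 5.78 V ≥ V_ov = 0.72 V, the device is in saturation.
I_D = ½ k_p V_ov² (1 + λ V_SD) = 0.5 × 7.51 × 0.72² × (1 + 0.024 × 5.78) = 2.22 mA.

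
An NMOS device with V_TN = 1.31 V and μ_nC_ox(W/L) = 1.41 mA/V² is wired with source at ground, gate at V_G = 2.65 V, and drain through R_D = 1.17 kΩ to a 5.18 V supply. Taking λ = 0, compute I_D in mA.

I_D = 1.27 mA

V_GS = V_G = 2.65 V, so V_ov = 2.65 − 1.31 = 1.34 V.
Assume saturation: I_D = ½ k_n V_ov² = 0.5 × 1.41 × 1.34² = 1.27 mA, giving V_DS = V_DD − I_D R_D = 5.18 − 1.27 × 1.17 = 3.7 V.
V_DS = 3.7 V ≥ V_ov = 1.34 V, confirming saturation.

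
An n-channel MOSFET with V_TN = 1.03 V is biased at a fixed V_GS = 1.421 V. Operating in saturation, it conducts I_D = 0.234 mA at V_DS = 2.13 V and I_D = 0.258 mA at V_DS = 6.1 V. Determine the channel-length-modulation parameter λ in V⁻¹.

λ = 0.0273 V⁻¹

With V_GS fixed, I_D ∝ (1 + λ V_DS) in saturation, so I_D2/I_D1 = (1 + λ V_DS2)/(1 + λ V_DS1).
0.258/0.234 = 1.103 = (1 + 6.1 λ)/(1 + 2.13 λ).
Solving: λ (I_D1 V_DS2 − I_D2 V_DS1) = I_D2 − I_D1, so λ = (0.258 − 0.234) / (0.234 × 6.1 − 0.258 × 2.13) = 0.024 / 0.878 = 0.0273 V⁻¹.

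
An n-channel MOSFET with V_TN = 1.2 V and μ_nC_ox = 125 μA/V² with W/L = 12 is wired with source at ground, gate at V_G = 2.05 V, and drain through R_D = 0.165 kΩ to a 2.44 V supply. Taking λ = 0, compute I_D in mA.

V_GS = V_G = 2.05 V, so V_ov = 2.05 − 1.2 = 0.85 V.
k_n = μ_nC_ox · (W/L) = 1.5 mA/V².
Assume saturation: I_D = ½ k_n V_ov² = 0.5 × 1.5 × 0.85² = 0.542 mA, giving V_DS = V_DD − I_D R_D = 2.44 − 0.542 × 0.165 = 2.35 V.
V_DS = 2.35 V ≥ V_ov = 0.85 V, confirming saturation.

I_D = 0.542 mA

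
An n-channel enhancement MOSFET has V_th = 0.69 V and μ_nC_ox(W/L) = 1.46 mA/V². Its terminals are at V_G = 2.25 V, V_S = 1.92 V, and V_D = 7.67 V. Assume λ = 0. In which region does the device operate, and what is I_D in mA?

Cutoff; I_D = 0 mA

V_GS = V_G − V_S = 2.25 − 1.92 = 0.33 V; V_DS = V_D − V_S = 7.67 − 1.92 = 5.75 V.
V_GS = 0.33 V < V_th = 0.69 V, so the transistor is in cutoff.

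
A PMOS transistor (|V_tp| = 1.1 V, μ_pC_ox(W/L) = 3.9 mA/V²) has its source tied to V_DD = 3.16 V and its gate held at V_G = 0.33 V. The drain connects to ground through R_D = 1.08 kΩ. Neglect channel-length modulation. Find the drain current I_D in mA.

I_D = 2.53 mA

V_SG = V_DD − V_G = 3.16 − 0.33 = 2.83 V, so V_ov = 2.83 − 1.1 = 1.73 V.
Assume saturation: I_D = ½ k_p V_ov² = 0.5 × 3.9 × 1.73² = 5.84 mA, giving V_SD = V_DD − I_D R_D = 3.16 − 5.84 × 1.08 = -3.14 V.
But -3.14 V < V_ov = 1.73 V, so the device is actually in triode.
In triode I_D = k_p[V_ov V_SD − ½ V_SD²] and I_D = (V_DD − V_SD)/R_D. Equating: 2.11 V_SD² − 8.287 V_SD + 3.16 = 0, giving V_SD = 0.428 V (the root below V_ov).
I_D = (3.16 − 0.428) / 1.08 = 2.53 mA.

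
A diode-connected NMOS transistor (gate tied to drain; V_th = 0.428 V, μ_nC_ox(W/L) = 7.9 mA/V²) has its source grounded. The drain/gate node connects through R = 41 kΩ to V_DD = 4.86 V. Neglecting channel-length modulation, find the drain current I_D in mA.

I_D = 0.104 mA

With gate tied to drain, V_GS = V_DS ≥ V_GS − V_th, so the device is in saturation.
KCL at the drain: ½ k_n (V_GS − V_th)² = (V_DD − V_GS)/R.
Let x = V_GS − 0.428. Then 162 x² + x − 4.432 = 0, giving x = 0.162 V (positive root), so V_GS = 0.59 V.
I_D = (V_DD − V_GS)/R = (4.86 − 0.59) / 41 = 0.104 mA.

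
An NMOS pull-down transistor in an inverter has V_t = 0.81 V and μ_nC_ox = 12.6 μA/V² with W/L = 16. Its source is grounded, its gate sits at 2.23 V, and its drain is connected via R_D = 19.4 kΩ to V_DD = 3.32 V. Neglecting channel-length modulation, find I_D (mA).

V_GS = V_G = 2.23 V, so V_ov = 2.23 − 0.81 = 1.42 V.
k_n = μ_nC_ox · (W/L) = 0.2016 mA/V².
Assume saturation: I_D = ½ k_n V_ov² = 0.5 × 0.2016 × 1.42² = 0.203 mA, giving V_DS = V_DD − I_D R_D = 3.32 − 0.203 × 19.4 = -0.623 V.
But -0.623 V < V_ov = 1.42 V, so the device is actually in triode.
In triode I_D = k_n[V_ov V_DS − ½ V_DS²] and I_D = (V_DD − V_DS)/R_D. Equating: 1.96 V_DS² − 6.554 V_DS + 3.32 = 0, giving V_DS = 0.622 V (the root below V_ov).
I_D = (3.32 − 0.622) / 19.4 = 0.139 mA.

I_D = 0.139 mA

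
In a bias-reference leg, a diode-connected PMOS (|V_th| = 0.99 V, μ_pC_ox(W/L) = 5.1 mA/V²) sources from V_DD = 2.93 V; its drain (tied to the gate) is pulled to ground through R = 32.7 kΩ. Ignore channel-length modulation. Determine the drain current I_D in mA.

With gate tied to drain, V_SG = V_SD ≥ V_SG − |V_th|, so the device is in saturation.
KCL at the drain: ½ k_p (V_SG − |V_th|)² = (V_DD − V_SG)/R.
Let x = V_SG − 0.99. Then 83.4 x² + x − 1.94 = 0, giving x = 0.147 V (positive root), so V_SG = 1.14 V.
I_D = (V_DD − V_SG)/R = (2.93 − 1.14) / 32.7 = 0.0548 mA.

I_D = 0.0548 mA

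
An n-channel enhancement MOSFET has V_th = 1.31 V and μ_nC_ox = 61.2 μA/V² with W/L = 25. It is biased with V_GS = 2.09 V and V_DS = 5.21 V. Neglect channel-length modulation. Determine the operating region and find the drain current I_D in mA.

k_n = μ_nC_ox · (W/L) = 1.53 mA/V².
V_ov = V_GS − V_th = 2.09 − 1.31 = 0.78 V.
Since V_DS = 5.21 V ≥ V_ov = 0.78 V, the device is in saturation.
I_D = ½ k_n V_ov² = 0.5 × 1.53 × 0.78² = 0.465 mA.

Saturation; I_D = 0.465 mA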